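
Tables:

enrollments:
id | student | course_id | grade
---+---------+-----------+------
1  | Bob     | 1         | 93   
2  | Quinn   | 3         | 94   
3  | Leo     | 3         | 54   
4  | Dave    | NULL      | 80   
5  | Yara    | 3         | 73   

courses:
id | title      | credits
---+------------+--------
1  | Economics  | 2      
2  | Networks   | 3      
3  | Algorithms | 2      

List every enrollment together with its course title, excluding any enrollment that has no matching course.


INNER JOIN keeps only enrollments rows whose course_id matches an id in courses. Walk through each enrollment:
  - enrollment 1 (Bob): course_id=1 -> matches Economics
  - enrollment 2 (Quinn): course_id=3 -> matches Algorithms
  - enrollment 3 (Leo): course_id=3 -> matches Algorithms
  - enrollment 4 (Dave): course_id=NULL, no match -> dropped
  - enrollment 5 (Yara): course_id=3 -> matches Algorithms
So 1 of 5 rows is dropped.

SQL:
SELECT a.student, b.title AS course
FROM enrollments a
INNER JOIN courses b ON a.course_id = b.id

Result:
student | course    
--------+-----------
Bob     | Economics 
Quinn   | Algorithms
Leo     | Algorithms
Yara    | Algorithms


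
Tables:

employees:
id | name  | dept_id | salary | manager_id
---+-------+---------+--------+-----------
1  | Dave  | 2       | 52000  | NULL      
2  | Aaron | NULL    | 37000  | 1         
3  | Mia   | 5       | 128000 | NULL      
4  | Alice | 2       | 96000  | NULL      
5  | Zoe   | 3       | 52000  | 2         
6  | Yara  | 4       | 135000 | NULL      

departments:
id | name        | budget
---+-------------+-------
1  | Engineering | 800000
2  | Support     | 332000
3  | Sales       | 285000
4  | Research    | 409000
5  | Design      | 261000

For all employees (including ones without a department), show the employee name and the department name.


LEFT JOIN keeps every row from employees (the left table); where dept_id has no match in departments, the department columns become NULL. Walk through each employee:
  - employee 1 (Dave): dept_id=2 -> matches Support
  - employee 2 (Aaron): dept_id=NULL, no match -> kept with NULL
  - employee 3 (Mia): dept_id=5 -> matches Design
  - employee 4 (Alice): dept_id=2 -> matches Support
  - employee 5 (Zoe): dept_id=3 -> matches Sales
  - employee 6 (Yara): dept_id=4 -> matches Research
All 6 rows appear; 1 has NULL department.

SQL:
SELECT a.name, b.name AS department
FROM employees a
LEFT JOIN departments b ON a.dept_id = b.id

Result:
name  | department
------+-----------
Dave  | Support   
Aaron | NULL      
Mia   | Design    
Alice | Support   
Zoe   | Sales     
Yara  | Research  


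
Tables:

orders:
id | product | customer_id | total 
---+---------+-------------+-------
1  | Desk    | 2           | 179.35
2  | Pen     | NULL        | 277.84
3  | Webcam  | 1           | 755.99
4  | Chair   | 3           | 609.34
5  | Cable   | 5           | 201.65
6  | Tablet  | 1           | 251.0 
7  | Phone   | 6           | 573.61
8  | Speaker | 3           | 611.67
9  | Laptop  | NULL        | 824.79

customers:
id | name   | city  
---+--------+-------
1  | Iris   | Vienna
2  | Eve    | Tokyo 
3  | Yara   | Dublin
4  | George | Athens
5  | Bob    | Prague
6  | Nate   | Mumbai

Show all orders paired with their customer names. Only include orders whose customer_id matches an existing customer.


INNER JOIN keeps only orders rows whose customer_id matches an id in customers. Walk through each order:
  - order 1 (Desk): customer_id=2 -> matches Eve
  - order 2 (Pen): customer_id=NULL, no match -> dropped
  - order 3 (Webcam): customer_id=1 -> matches Iris
  - order 4 (Chair): customer_id=3 -> matches Yara
  - order 5 (Cable): customer_id=5 -> matches Bob
  - order 6 (Tablet): customer_id=1 -> matches Iris
  - order 7 (Phone): customer_id=6 -> matches Nate
  - order 8 (Speaker): customer_id=3 -> matches Yara
  - order 9 (Laptop): customer_id=NULL, no match -> dropped
So 2 of 9 rows are dropped.

SQL:
SELECT a.product, b.name AS customer
FROM orders a
INNER JOIN customers b ON a.customer_id = b.id

Result:
product | customer
--------+---------
Desk    | Eve     
Webcam  | Iris    
Chair   | Yara    
Cable   | Bob     
Tablet  | Iris    
Phone   | Nate    
Speaker | Yara    


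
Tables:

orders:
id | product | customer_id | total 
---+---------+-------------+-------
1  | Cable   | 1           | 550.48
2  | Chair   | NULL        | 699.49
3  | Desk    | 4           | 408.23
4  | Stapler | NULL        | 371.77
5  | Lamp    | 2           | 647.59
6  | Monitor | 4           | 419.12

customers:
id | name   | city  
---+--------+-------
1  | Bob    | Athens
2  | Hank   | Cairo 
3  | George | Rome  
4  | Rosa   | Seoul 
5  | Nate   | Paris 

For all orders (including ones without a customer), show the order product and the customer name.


LEFT JOIN keeps every row from orders (the left table); where customer_id has no match in customers, the customer columns become NULL. Walk through each order:
  - order 1 (Cable): customer_id=1 -> matches Bob
  - order 2 (Chair): customer_id=NULL, no match -> kept with NULL
  - order 3 (Desk): customer_id=4 -> matches Rosa
  - order 4 (Stapler): customer_id=NULL, no match -> kept with NULL
  - order 5 (Lamp): customer_id=2 -> matches Hank
  - order 6 (Monitor): customer_id=4 -> matches Rosa
All 6 rows appear; 2 have NULL customer.

SQL:
SELECT a.product, b.name AS customer
FROM orders a
LEFT JOIN customers b ON a.customer_id = b.id

Result:
product | customer
--------+---------
Cable   | Bob     
Chair   | NULL    
Desk    | Rosa    
Stapler | NULL    
Lamp    | Hank    
Monitor | Rosa    


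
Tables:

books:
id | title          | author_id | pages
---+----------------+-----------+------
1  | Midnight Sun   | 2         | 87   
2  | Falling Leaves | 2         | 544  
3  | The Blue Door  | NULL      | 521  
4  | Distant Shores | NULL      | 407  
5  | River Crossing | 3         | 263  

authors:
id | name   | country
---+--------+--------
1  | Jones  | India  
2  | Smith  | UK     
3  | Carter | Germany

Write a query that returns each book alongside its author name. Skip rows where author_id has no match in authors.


INNER JOIN keeps only books rows whose author_id matches an id in authors. Walk through each book:
  - book 1 (Midnight Sun): author_id=2 -> matches Smith
  - book 2 (Falling Leaves): author_id=2 -> matches Smith
  - book 3 (The Blue Door): author_id=NULL, no match -> dropped
  - book 4 (Distant Shores): author_id=NULL, no match -> dropped
  - book 5 (River Crossing): author_id=3 -> matches Carter
So 2 of 5 rows are dropped.

SQL:
SELECT a.title, b.name AS author
FROM books a
INNER JOIN authors b ON a.author_id = b.id

Result:
title          | author
---------------+-------
Midnight Sun   | Smith 
Falling Leaves | Smith 
River Crossing | Carter


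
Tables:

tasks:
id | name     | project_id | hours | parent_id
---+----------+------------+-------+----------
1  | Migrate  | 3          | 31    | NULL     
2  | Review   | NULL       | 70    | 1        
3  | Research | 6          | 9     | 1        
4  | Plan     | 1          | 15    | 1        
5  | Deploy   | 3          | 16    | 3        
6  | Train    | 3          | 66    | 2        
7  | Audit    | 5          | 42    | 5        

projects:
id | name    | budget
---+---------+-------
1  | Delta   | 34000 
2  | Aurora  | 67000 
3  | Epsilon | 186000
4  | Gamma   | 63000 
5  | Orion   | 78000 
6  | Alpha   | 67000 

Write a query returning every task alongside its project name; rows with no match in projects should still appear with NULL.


LEFT JOIN keeps every row from tasks (the left table); where project_id has no match in projects, the project columns become NULL. Walk through each task:
  - task 1 (Migrate): project_id=3 -> matches Epsilon
  - task 2 (Review): project_id=NULL, no match -> kept with NULL
  - task 3 (Research): project_id=6 -> matches Alpha
  - task 4 (Plan): project_id=1 -> matches Delta
  - task 5 (Deploy): project_id=3 -> matches Epsilon
  - task 6 (Train): project_id=3 -> matches Epsilon
  - task 7 (Audit): project_id=5 -> matches Orion
All 7 rows appear; 1 has NULL project.

SQL:
SELECT a.name, b.name AS project
FROM tasks a
LEFT JOIN projects b ON a.project_id = b.id

Result:
name     | project
---------+--------
Migrate  | Epsilon
Review   | NULL   
Research | Alpha  
Plan     | Delta  
Deploy   | Epsilon
Train    | Epsilon
Audit    | Orion  


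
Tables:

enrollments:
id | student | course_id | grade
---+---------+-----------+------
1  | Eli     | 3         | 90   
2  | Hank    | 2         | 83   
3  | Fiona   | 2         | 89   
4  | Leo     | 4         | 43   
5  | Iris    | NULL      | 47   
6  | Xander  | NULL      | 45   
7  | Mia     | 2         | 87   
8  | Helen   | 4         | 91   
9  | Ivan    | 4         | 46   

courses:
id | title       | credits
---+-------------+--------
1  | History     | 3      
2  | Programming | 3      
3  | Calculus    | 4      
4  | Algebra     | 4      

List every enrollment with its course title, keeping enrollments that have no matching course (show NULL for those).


LEFT JOIN keeps every row from enrollments (the left table); where course_id has no match in courses, the course columns become NULL. Walk through each enrollment:
  - enrollment 1 (Eli): course_id=3 -> matches Calculus
  - enrollment 2 (Hank): course_id=2 -> matches Programming
  - enrollment 3 (Fiona): course_id=2 -> matches Programming
  - enrollment 4 (Leo): course_id=4 -> matches Algebra
  - enrollment 5 (Iris): course_id=NULL, no match -> kept with NULL
  - enrollment 6 (Xander): course_id=NULL, no match -> kept with NULL
  - enrollment 7 (Mia): course_id=2 -> matches Programming
  - enrollment 8 (Helen): course_id=4 -> matches Algebra
  - enrollment 9 (Ivan): course_id=4 -> matches Algebra
All 9 rows appear; 2 have NULL course.

SQL:
SELECT a.student, b.title AS course
FROM enrollments a
LEFT JOIN courses b ON a.course_id = b.id

Result:
student | course     
--------+------------
Eli     | Calculus   
Hank    | Programming
Fiona   | Programming
Leo     | Algebra    
Iris    | NULL       
Xander  | NULL       
Mia     | Programming
Helen   | Algebra    
Ivan    | Algebra    


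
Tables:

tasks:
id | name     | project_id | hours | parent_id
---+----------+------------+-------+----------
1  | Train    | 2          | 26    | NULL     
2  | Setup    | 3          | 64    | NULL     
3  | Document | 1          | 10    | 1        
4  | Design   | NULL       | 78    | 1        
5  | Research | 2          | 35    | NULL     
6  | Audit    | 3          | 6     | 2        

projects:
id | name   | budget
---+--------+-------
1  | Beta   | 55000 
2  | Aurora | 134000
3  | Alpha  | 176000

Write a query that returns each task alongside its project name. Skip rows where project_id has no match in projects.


INNER JOIN keeps only tasks rows whose project_id matches an id in projects. Walk through each task:
  - task 1 (Train): project_id=2 -> matches Aurora
  - task 2 (Setup): project_id=3 -> matches Alpha
  - task 3 (Document): project_id=1 -> matches Beta
  - task 4 (Design): project_id=NULL, no match -> dropped
  - task 5 (Research): project_id=2 -> matches Aurora
  - task 6 (Audit): project_id=3 -> matches Alpha
So 1 of 6 rows is dropped.

SQL:
SELECT a.name, b.name AS project
FROM tasks a
INNER JOIN projects b ON a.project_id = b.id

Result:
name     | project
---------+--------
Train    | Aurora 
Setup    | Alpha  
Document | Beta   
Research | Aurora 
Audit    | Alpha  


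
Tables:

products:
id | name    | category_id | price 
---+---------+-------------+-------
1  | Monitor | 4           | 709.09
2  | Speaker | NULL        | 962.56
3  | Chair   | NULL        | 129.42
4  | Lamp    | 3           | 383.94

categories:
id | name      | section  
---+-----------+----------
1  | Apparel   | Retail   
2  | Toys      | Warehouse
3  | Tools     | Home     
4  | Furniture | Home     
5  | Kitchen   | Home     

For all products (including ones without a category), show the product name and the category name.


LEFT JOIN keeps every row from products (the left table); where category_id has no match in categories, the category columns become NULL. Walk through each product:
  - product 1 (Monitor): category_id=4 -> matches Furniture
  - product 2 (Speaker): category_id=NULL, no match -> kept with NULL
  - product 3 (Chair): category_id=NULL, no match -> kept with NULL
  - product 4 (Lamp): category_id=3 -> matches Tools
All 4 rows appear; 2 have NULL category.

SQL:
SELECT a.name, b.name AS category
FROM products a
LEFT JOIN categories b ON a.category_id = b.id

Result:
name    | category 
--------+----------
Monitor | Furniture
Speaker | NULL     
Chair   | NULL     
Lamp    | Tools    


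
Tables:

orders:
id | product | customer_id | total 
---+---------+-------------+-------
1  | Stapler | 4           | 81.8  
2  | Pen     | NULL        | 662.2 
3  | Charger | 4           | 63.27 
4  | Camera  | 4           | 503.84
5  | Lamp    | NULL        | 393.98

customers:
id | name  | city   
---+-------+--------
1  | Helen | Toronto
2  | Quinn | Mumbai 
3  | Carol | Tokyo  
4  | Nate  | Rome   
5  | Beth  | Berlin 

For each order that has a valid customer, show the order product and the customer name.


INNER JOIN keeps only orders rows whose customer_id matches an id in customers. Walk through each order:
  - order 1 (Stapler): customer_id=4 -> matches Nate
  - order 2 (Pen): customer_id=NULL, no match -> dropped
  - order 3 (Charger): customer_id=4 -> matches Nate
  - order 4 (Camera): customer_id=4 -> matches Nate
  - order 5 (Lamp): customer_id=NULL, no match -> dropped
So 2 of 5 rows are dropped.

SQL:
SELECT a.product, b.name AS customer
FROM orders a
INNER JOIN customers b ON a.customer_id = b.id

Result:
product | customer
--------+---------
Stapler | Nate    
Charger | Nate    
Camera  | Nate    


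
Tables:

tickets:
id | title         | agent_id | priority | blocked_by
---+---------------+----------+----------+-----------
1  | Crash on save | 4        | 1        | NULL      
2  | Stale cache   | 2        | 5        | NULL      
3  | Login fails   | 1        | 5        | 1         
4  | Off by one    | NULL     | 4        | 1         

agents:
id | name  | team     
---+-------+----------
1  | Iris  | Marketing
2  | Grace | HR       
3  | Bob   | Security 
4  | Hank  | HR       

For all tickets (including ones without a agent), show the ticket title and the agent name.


LEFT JOIN keeps every row from tickets (the left table); where agent_id has no match in agents, the agent columns become NULL. Walk through each ticket:
  - ticket 1 (Crash on save): agent_id=4 -> matches Hank
  - ticket 2 (Stale cache): agent_id=2 -> matches Grace
  - ticket 3 (Login fails): agent_id=1 -> matches Iris
  - ticket 4 (Off by one): agent_id=NULL, no match -> kept with NULL
All 4 rows appear; 1 has NULL agent.

SQL:
SELECT a.title, b.name AS agent
FROM tickets a
LEFT JOIN agents b ON a.agent_id = b.id

Result:
title         | agent
--------------+------
Crash on save | Hank 
Stale cache   | Grace
Login fails   | Iris 
Off by one    | NULL 


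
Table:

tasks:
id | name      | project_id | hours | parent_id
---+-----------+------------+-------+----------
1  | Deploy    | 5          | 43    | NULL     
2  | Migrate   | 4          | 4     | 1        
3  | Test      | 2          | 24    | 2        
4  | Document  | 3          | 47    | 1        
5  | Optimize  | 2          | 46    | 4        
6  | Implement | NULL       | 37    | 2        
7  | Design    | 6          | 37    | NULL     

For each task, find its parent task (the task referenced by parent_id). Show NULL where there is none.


This is a self-join: tasks is joined to a second copy of itself, matching each row's parent_id to another row's id. Use LEFT JOIN so rows with parent_id=NULL are kept.
  - task 1 (Deploy): parent_id=NULL -> NULL
  - task 2 (Migrate): parent_id=1 -> Deploy
  - task 3 (Test): parent_id=2 -> Migrate
  - task 4 (Document): parent_id=1 -> Deploy
  - task 5 (Optimize): parent_id=4 -> Document
  - task 6 (Implement): parent_id=2 -> Migrate
  - task 7 (Design): parent_id=NULL -> NULL

SQL:
SELECT a.name AS item, b.name AS parent
FROM tasks a
LEFT JOIN tasks b ON a.parent_id = b.id

Result:
item      | parent  
----------+---------
Deploy    | NULL    
Migrate   | Deploy  
Test      | Migrate 
Document  | Deploy  
Optimize  | Document
Implement | Migrate 
Design    | NULL    


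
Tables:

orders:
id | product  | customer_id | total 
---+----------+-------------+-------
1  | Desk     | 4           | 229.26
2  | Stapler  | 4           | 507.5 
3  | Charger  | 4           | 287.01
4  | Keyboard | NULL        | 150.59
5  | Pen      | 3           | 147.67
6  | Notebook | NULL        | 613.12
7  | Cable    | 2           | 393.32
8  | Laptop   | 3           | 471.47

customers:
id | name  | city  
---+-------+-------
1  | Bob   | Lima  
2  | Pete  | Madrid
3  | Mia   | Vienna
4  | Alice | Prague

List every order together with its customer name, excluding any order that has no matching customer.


INNER JOIN keeps only orders rows whose customer_id matches an id in customers. Walk through each order:
  - order 1 (Desk): customer_id=4 -> matches Alice
  - order 2 (Stapler): customer_id=4 -> matches Alice
  - order 3 (Charger): customer_id=4 -> matches Alice
  - order 4 (Keyboard): customer_id=NULL, no match -> dropped
  - order 5 (Pen): customer_id=3 -> matches Mia
  - order 6 (Notebook): customer_id=NULL, no match -> dropped
  - order 7 (Cable): customer_id=2 -> matches Pete
  - order 8 (Laptop): customer_id=3 -> matches Mia
So 2 of 8 rows are dropped.

SQL:
SELECT a.product, b.name AS customer
FROM orders a
INNER JOIN customers b ON a.customer_id = b.id

Result:
product | customer
--------+---------
Desk    | Alice   
Stapler | Alice   
Charger | Alice   
Pen     | Mia     
Cable   | Pete    
Laptop  | Mia     


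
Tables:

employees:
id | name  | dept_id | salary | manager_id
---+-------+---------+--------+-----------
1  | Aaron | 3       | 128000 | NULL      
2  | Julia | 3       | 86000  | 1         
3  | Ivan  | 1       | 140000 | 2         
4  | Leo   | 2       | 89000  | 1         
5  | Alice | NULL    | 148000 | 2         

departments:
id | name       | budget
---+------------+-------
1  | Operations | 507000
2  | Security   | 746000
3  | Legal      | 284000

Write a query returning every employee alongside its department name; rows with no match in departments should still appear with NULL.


LEFT JOIN keeps every row from employees (the left table); where dept_id has no match in departments, the department columns become NULL. Walk through each employee:
  - employee 1 (Aaron): dept_id=3 -> matches Legal
  - employee 2 (Julia): dept_id=3 -> matches Legal
  - employee 3 (Ivan): dept_id=1 -> matches Operations
  - employee 4 (Leo): dept_id=2 -> matches Security
  - employee 5 (Alice): dept_id=NULL, no match -> kept with NULL
All 5 rows appear; 1 has NULL department.

SQL:
SELECT a.name, b.name AS department
FROM employees a
LEFT JOIN departments b ON a.dept_id = b.id

Result:
name  | department
------+-----------
Aaron | Legal     
Julia | Legal     
Ivan  | Operations
Leo   | Security  
Alice | NULL      


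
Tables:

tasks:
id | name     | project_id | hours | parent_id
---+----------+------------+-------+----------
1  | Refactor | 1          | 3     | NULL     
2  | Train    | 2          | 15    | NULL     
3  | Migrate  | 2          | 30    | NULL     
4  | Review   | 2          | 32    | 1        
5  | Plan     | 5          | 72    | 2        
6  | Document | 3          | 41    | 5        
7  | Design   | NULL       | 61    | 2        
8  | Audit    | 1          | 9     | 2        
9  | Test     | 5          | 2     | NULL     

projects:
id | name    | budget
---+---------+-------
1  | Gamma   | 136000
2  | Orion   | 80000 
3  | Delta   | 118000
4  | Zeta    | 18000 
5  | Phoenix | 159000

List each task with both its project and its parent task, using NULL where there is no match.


Two LEFT JOINs from the same base table tasks: one to projects via project_id, one to tasks itself via parent_id. Both are LEFT so every task is preserved.
Match against projects:
  - task 1 (Refactor): project_id=1 -> matches Gamma
  - task 2 (Train): project_id=2 -> matches Orion
  - task 3 (Migrate): project_id=2 -> matches Orion
  - task 4 (Review): project_id=2 -> matches Orion
  - task 5 (Plan): project_id=5 -> matches Phoenix
  - task 6 (Document): project_id=3 -> matches Delta
  - task 7 (Design): project_id=NULL, no match -> kept with NULL
  - task 8 (Audit): project_id=1 -> matches Gamma
  - task 9 (Test): project_id=5 -> matches Phoenix
Match against tasks (self):
  - task 1 (Refactor): parent_id=NULL -> NULL
  - task 2 (Train): parent_id=NULL -> NULL
  - task 3 (Migrate): parent_id=NULL -> NULL
  - task 4 (Review): parent_id=1 -> Refactor
  - task 5 (Plan): parent_id=2 -> Train
  - task 6 (Document): parent_id=5 -> Plan
  - task 7 (Design): parent_id=2 -> Train
  - task 8 (Audit): parent_id=2 -> Train
  - task 9 (Test): parent_id=NULL -> NULL

SQL:
SELECT a.name, b.name AS project, c.name AS parent
FROM tasks a
LEFT JOIN projects b ON a.project_id = b.id
LEFT JOIN tasks c ON a.parent_id = c.id

Result:
name     | project | parent  
---------+---------+---------
Refactor | Gamma   | NULL    
Train    | Orion   | NULL    
Migrate  | Orion   | NULL    
Review   | Orion   | Refactor
Plan     | Phoenix | Train   
Document | Delta   | Plan    
Design   | NULL    | Train   
Audit    | Gamma   | Train   
Test     | Phoenix | NULL    


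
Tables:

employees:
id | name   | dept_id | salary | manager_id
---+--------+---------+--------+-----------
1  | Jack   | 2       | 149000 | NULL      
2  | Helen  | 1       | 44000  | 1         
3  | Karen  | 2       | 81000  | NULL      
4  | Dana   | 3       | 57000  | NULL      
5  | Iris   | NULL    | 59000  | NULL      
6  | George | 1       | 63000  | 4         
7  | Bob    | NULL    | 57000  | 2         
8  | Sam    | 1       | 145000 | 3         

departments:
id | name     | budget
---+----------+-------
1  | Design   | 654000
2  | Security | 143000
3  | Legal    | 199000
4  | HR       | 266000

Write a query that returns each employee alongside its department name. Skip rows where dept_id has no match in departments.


INNER JOIN keeps only employees rows whose dept_id matches an id in departments. Walk through each employee:
  - employee 1 (Jack): dept_id=2 -> matches Security
  - employee 2 (Helen): dept_id=1 -> matches Design
  - employee 3 (Karen): dept_id=2 -> matches Security
  - employee 4 (Dana): dept_id=3 -> matches Legal
  - employee 5 (Iris): dept_id=NULL, no match -> dropped
  - employee 6 (George): dept_id=1 -> matches Design
  - employee 7 (Bob): dept_id=NULL, no match -> dropped
  - employee 8 (Sam): dept_id=1 -> matches Design
So 2 of 8 rows are dropped.

SQL:
SELECT a.name, b.name AS department
FROM employees a
INNER JOIN departments b ON a.dept_id = b.id

Result:
name   | department
-------+-----------
Jack   | Security  
Helen  | Design    
Karen  | Security  
Dana   | Legal     
George | Design    
Sam    | Design    


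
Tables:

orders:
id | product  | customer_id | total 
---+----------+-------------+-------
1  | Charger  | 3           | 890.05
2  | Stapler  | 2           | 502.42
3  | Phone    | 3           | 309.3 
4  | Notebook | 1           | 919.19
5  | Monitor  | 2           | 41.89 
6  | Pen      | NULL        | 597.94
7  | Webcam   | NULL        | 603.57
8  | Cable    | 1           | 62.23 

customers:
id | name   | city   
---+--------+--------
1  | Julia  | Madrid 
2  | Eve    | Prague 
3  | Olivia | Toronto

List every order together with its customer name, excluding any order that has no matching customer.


INNER JOIN keeps only orders rows whose customer_id matches an id in customers. Walk through each order:
  - order 1 (Charger): customer_id=3 -> matches Olivia
  - order 2 (Stapler): customer_id=2 -> matches Eve
  - order 3 (Phone): customer_id=3 -> matches Olivia
  - order 4 (Notebook): customer_id=1 -> matches Julia
  - order 5 (Monitor): customer_id=2 -> matches Eve
  - order 6 (Pen): customer_id=NULL, no match -> dropped
  - order 7 (Webcam): customer_id=NULL, no match -> dropped
  - order 8 (Cable): customer_id=1 -> matches Julia
So 2 of 8 rows are dropped.

SQL:
SELECT a.product, b.name AS customer
FROM orders a
INNER JOIN customers b ON a.customer_id = b.id

Result:
product  | customer
---------+---------
Charger  | Olivia  
Stapler  | Eve     
Phone    | Olivia  
Notebook | Julia   
Monitor  | Eve     
Cable    | Julia   


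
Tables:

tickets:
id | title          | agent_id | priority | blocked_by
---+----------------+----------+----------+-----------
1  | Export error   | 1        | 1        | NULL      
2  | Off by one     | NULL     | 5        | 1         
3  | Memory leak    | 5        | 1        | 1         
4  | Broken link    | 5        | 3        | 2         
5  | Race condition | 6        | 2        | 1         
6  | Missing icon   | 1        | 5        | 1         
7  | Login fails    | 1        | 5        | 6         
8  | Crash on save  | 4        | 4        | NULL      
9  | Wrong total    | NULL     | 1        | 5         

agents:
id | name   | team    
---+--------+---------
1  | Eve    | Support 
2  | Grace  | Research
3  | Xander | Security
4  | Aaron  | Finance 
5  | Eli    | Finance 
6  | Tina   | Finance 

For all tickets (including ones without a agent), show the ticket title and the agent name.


LEFT JOIN keeps every row from tickets (the left table); where agent_id has no match in agents, the agent columns become NULL. Walk through each ticket:
  - ticket 1 (Export error): agent_id=1 -> matches Eve
  - ticket 2 (Off by one): agent_id=NULL, no match -> kept with NULL
  - ticket 3 (Memory leak): agent_id=5 -> matches Eli
  - ticket 4 (Broken link): agent_id=5 -> matches Eli
  - ticket 5 (Race condition): agent_id=6 -> matches Tina
  - ticket 6 (Missing icon): agent_id=1 -> matches Eve
  - ticket 7 (Login fails): agent_id=1 -> matches Eve
  - ticket 8 (Crash on save): agent_id=4 -> matches Aaron
  - ticket 9 (Wrong total): agent_id=NULL, no match -> kept with NULL
All 9 rows appear; 2 have NULL agent.

SQL:
SELECT a.title, b.name AS agent
FROM tickets a
LEFT JOIN agents b ON a.agent_id = b.id

Result:
title          | agent
---------------+------
Export error   | Eve  
Off by one     | NULL 
Memory leak    | Eli  
Broken link    | Eli  
Race condition | Tina 
Missing icon   | Eve  
Login fails    | Eve  
Crash on save  | Aaron
Wrong total    | NULL 


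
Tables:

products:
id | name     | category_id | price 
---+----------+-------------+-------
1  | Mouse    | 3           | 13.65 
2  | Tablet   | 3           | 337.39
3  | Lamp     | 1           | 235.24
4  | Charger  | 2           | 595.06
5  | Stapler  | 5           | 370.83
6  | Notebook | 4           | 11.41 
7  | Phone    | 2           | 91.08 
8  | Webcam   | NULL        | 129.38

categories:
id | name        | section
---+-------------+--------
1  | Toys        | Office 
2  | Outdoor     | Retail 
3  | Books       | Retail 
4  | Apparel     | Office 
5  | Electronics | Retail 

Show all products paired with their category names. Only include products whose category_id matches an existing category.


INNER JOIN keeps only products rows whose category_id matches an id in categories. Walk through each product:
  - product 1 (Mouse): category_id=3 -> matches Books
  - product 2 (Tablet): category_id=3 -> matches Books
  - product 3 (Lamp): category_id=1 -> matches Toys
  - product 4 (Charger): category_id=2 -> matches Outdoor
  - product 5 (Stapler): category_id=5 -> matches Electronics
  - product 6 (Notebook): category_id=4 -> matches Apparel
  - product 7 (Phone): category_id=2 -> matches Outdoor
  - product 8 (Webcam): category_id=NULL, no match -> dropped
So 1 of 8 rows is dropped.

SQL:
SELECT a.name, b.name AS category
FROM products a
INNER JOIN categories b ON a.category_id = b.id

Result:
name     | category   
---------+------------
Mouse    | Books      
Tablet   | Books      
Lamp     | Toys       
Charger  | Outdoor    
Stapler  | Electronics
Notebook | Apparel    
Phone    | Outdoor    


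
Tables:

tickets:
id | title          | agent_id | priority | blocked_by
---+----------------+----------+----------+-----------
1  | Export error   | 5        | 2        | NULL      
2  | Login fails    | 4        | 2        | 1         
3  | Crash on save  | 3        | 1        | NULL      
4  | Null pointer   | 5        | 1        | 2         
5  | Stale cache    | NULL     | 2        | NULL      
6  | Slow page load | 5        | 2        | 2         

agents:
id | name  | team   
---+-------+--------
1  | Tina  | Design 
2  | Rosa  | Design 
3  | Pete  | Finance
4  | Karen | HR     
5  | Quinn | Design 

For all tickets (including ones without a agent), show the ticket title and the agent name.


LEFT JOIN keeps every row from tickets (the left table); where agent_id has no match in agents, the agent columns become NULL. Walk through each ticket:
  - ticket 1 (Export error): agent_id=5 -> matches Quinn
  - ticket 2 (Login fails): agent_id=4 -> matches Karen
  - ticket 3 (Crash on save): agent_id=3 -> matches Pete
  - ticket 4 (Null pointer): agent_id=5 -> matches Quinn
  - ticket 5 (Stale cache): agent_id=NULL, no match -> kept with NULL
  - ticket 6 (Slow page load): agent_id=5 -> matches Quinn
All 6 rows appear; 1 has NULL agent.

SQL:
SELECT a.title, b.name AS agent
FROM tickets a
LEFT JOIN agents b ON a.agent_id = b.id

Result:
title          | agent
---------------+------
Export error   | Quinn
Login fails    | Karen
Crash on save  | Pete 
Null pointer   | Quinn
Stale cache    | NULL 
Slow page load | Quinn


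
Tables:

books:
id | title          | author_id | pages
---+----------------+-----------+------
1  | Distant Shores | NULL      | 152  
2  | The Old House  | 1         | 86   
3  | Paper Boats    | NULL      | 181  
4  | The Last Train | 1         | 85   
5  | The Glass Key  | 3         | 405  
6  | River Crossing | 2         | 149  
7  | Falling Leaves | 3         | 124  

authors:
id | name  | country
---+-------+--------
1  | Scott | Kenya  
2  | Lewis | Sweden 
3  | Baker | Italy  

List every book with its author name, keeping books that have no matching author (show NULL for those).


LEFT JOIN keeps every row from books (the left table); where author_id has no match in authors, the author columns become NULL. Walk through each book:
  - book 1 (Distant Shores): author_id=NULL, no match -> kept with NULL
  - book 2 (The Old House): author_id=1 -> matches Scott
  - book 3 (Paper Boats): author_id=NULL, no match -> kept with NULL
  - book 4 (The Last Train): author_id=1 -> matches Scott
  - book 5 (The Glass Key): author_id=3 -> matches Baker
  - book 6 (River Crossing): author_id=2 -> matches Lewis
  - book 7 (Falling Leaves): author_id=3 -> matches Baker
All 7 rows appear; 2 have NULL author.

SQL:
SELECT a.title, b.name AS author
FROM books a
LEFT JOIN authors b ON a.author_id = b.id

Result:
title          | author
---------------+-------
Distant Shores | NULL  
The Old House  | Scott 
Paper Boats    | NULL  
The Last Train | Scott 
The Glass Key  | Baker 
River Crossing | Lewis 
Falling Leaves | Baker 


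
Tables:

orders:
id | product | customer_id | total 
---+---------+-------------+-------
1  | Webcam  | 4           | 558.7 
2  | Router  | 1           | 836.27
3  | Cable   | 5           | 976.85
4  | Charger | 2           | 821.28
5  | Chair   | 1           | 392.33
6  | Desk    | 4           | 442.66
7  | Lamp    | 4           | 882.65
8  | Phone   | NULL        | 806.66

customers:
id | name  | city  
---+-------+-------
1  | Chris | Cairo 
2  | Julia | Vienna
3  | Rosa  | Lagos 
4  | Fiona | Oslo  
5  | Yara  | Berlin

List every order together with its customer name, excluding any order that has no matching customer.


INNER JOIN keeps only orders rows whose customer_id matches an id in customers. Walk through each order:
  - order 1 (Webcam): customer_id=4 -> matches Fiona
  - order 2 (Router): customer_id=1 -> matches Chris
  - order 3 (Cable): customer_id=5 -> matches Yara
  - order 4 (Charger): customer_id=2 -> matches Julia
  - order 5 (Chair): customer_id=1 -> matches Chris
  - order 6 (Desk): customer_id=4 -> matches Fiona
  - order 7 (Lamp): customer_id=4 -> matches Fiona
  - order 8 (Phone): customer_id=NULL, no match -> dropped
So 1 of 8 rows is dropped.

SQL:
SELECT a.product, b.name AS customer
FROM orders a
INNER JOIN customers b ON a.customer_id = b.id

Result:
product | customer
--------+---------
Webcam  | Fiona   
Router  | Chris   
Cable   | Yara    
Charger | Julia   
Chair   | Chris   
Desk    | Fiona   
Lamp    | Fiona   


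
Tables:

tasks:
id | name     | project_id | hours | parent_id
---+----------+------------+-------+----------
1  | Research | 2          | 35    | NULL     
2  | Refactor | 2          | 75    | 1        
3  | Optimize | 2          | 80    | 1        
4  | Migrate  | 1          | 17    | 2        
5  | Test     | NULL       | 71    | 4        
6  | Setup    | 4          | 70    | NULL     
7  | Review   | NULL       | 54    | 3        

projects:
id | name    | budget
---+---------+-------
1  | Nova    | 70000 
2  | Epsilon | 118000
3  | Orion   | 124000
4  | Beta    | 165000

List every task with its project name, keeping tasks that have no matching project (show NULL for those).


LEFT JOIN keeps every row from tasks (the left table); where project_id has no match in projects, the project columns become NULL. Walk through each task:
  - task 1 (Research): project_id=2 -> matches Epsilon
  - task 2 (Refactor): project_id=2 -> matches Epsilon
  - task 3 (Optimize): project_id=2 -> matches Epsilon
  - task 4 (Migrate): project_id=1 -> matches Nova
  - task 5 (Test): project_id=NULL, no match -> kept with NULL
  - task 6 (Setup): project_id=4 -> matches Beta
  - task 7 (Review): project_id=NULL, no match -> kept with NULL
All 7 rows appear; 2 have NULL project.

SQL:
SELECT a.name, b.name AS project
FROM tasks a
LEFT JOIN projects b ON a.project_id = b.id

Result:
name     | project
---------+--------
Research | Epsilon
Refactor | Epsilon
Optimize | Epsilon
Migrate  | Nova   
Test     | NULL   
Setup    | Beta   
Review   | NULL   


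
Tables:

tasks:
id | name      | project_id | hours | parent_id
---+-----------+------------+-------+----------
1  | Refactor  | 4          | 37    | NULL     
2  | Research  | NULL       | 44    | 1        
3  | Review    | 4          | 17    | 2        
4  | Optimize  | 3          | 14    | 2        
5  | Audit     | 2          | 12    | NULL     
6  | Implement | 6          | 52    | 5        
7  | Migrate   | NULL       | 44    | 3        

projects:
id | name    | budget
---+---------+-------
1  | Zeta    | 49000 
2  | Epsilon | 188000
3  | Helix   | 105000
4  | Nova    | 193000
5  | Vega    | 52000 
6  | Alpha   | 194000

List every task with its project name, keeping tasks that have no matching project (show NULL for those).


LEFT JOIN keeps every row from tasks (the left table); where project_id has no match in projects, the project columns become NULL. Walk through each task:
  - task 1 (Refactor): project_id=4 -> matches Nova
  - task 2 (Research): project_id=NULL, no match -> kept with NULL
  - task 3 (Review): project_id=4 -> matches Nova
  - task 4 (Optimize): project_id=3 -> matches Helix
  - task 5 (Audit): project_id=2 -> matches Epsilon
  - task 6 (Implement): project_id=6 -> matches Alpha
  - task 7 (Migrate): project_id=NULL, no match -> kept with NULL
All 7 rows appear; 2 have NULL project.

SQL:
SELECT a.name, b.name AS project
FROM tasks a
LEFT JOIN projects b ON a.project_id = b.id

Result:
name      | project
----------+--------
Refactor  | Nova   
Research  | NULL   
Review    | Nova   
Optimize  | Helix  
Audit     | Epsilon
Implement | Alpha  
Migrate   | NULL   


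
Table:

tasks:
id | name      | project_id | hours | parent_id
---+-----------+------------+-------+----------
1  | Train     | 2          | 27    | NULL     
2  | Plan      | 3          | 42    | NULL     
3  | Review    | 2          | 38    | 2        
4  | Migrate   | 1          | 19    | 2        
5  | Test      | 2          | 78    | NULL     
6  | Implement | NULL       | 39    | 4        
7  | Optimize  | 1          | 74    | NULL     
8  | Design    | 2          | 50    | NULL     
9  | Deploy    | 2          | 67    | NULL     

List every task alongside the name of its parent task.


This is a self-join: tasks is joined to a second copy of itself, matching each row's parent_id to another row's id. Use LEFT JOIN so rows with parent_id=NULL are kept.
  - task 1 (Train): parent_id=NULL -> NULL
  - task 2 (Plan): parent_id=NULL -> NULL
  - task 3 (Review): parent_id=2 -> Plan
  - task 4 (Migrate): parent_id=2 -> Plan
  - task 5 (Test): parent_id=NULL -> NULL
  - task 6 (Implement): parent_id=4 -> Migrate
  - task 7 (Optimize): parent_id=NULL -> NULL
  - task 8 (Design): parent_id=NULL -> NULL
  - task 9 (Deploy): parent_id=NULL -> NULL

SQL:
SELECT a.name AS item, b.name AS parent
FROM tasks a
LEFT JOIN tasks b ON a.parent_id = b.id

Result:
item      | parent 
----------+--------
Train     | NULL   
Plan      | NULL   
Review    | Plan   
Migrate   | Plan   
Test      | NULL   
Implement | Migrate
Optimize  | NULL   
Design    | NULL   
Deploy    | NULL   


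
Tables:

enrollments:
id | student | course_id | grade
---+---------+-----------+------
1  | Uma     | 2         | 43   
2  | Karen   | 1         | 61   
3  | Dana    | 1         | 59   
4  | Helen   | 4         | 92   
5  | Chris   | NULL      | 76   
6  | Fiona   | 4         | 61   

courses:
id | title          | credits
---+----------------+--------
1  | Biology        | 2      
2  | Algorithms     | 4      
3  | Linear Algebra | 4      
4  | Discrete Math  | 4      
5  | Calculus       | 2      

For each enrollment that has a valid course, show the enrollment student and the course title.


INNER JOIN keeps only enrollments rows whose course_id matches an id in courses. Walk through each enrollment:
  - enrollment 1 (Uma): course_id=2 -> matches Algorithms
  - enrollment 2 (Karen): course_id=1 -> matches Biology
  - enrollment 3 (Dana): course_id=1 -> matches Biology
  - enrollment 4 (Helen): course_id=4 -> matches Discrete Math
  - enrollment 5 (Chris): course_id=NULL, no match -> dropped
  - enrollment 6 (Fiona): course_id=4 -> matches Discrete Math
So 1 of 6 rows is dropped.

SQL:
SELECT a.student, b.title AS course
FROM enrollments a
INNER JOIN courses b ON a.course_id = b.id

Result:
student | course       
--------+--------------
Uma     | Algorithms   
Karen   | Biology      
Dana    | Biology      
Helen   | Discrete Math
Fiona   | Discrete Math


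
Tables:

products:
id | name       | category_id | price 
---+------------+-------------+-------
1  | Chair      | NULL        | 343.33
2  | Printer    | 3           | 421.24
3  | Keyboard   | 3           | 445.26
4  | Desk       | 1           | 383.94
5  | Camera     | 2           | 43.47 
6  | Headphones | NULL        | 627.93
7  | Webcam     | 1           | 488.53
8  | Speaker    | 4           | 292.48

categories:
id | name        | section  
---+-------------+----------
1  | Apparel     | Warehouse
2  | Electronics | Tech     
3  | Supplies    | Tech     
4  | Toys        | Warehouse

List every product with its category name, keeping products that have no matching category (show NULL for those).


LEFT JOIN keeps every row from products (the left table); where category_id has no match in categories, the category columns become NULL. Walk through each product:
  - product 1 (Chair): category_id=NULL, no match -> kept with NULL
  - product 2 (Printer): category_id=3 -> matches Supplies
  - product 3 (Keyboard): category_id=3 -> matches Supplies
  - product 4 (Desk): category_id=1 -> matches Apparel
  - product 5 (Camera): category_id=2 -> matches Electronics
  - product 6 (Headphones): category_id=NULL, no match -> kept with NULL
  - product 7 (Webcam): category_id=1 -> matches Apparel
  - product 8 (Speaker): category_id=4 -> matches Toys
All 8 rows appear; 2 have NULL category.

SQL:
SELECT a.name, b.name AS category
FROM products a
LEFT JOIN categories b ON a.category_id = b.id

Result:
name       | category   
-----------+------------
Chair      | NULL       
Printer    | Supplies   
Keyboard   | Supplies   
Desk       | Apparel    
Camera     | Electronics
Headphones | NULL       
Webcam     | Apparel    
Speaker    | Toys       
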